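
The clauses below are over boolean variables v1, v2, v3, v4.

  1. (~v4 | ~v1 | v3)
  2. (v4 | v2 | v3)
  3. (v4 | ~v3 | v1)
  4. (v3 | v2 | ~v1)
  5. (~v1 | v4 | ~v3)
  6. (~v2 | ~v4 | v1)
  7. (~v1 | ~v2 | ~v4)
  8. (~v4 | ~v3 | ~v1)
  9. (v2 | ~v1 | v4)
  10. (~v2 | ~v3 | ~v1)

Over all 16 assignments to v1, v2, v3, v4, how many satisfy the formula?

4

Satisfying assignments:
  v1=0 v2=0 v3=0 v4=1
  v1=0 v2=0 v3=1 v4=1
  v1=0 v2=1 v3=0 v4=0
  v1=1 v2=1 v3=0 v4=0
Count: 4.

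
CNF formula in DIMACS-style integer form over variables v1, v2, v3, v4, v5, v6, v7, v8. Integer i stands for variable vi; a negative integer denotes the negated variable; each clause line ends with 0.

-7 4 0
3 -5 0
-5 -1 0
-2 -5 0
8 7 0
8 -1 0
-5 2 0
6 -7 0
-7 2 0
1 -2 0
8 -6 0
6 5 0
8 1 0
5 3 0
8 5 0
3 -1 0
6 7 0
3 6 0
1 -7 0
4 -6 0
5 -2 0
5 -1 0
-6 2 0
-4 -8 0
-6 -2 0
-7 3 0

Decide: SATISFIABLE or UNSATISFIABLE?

UNSATISFIABLE

v5 = True:
  propagation gives v3=True, v1=False, v2=False; an empty clause results — contradiction.
v5 = False:
  propagation gives v6=True, v8=True, v3=True, v4=True; an empty clause results — contradiction.
Every branch closes, so no satisfying assignment exists.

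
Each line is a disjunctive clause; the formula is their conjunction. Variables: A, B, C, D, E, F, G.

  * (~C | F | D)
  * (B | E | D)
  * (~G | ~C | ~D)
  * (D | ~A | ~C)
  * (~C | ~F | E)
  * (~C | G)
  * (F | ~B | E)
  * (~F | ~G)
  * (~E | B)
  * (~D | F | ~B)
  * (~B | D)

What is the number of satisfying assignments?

10

Case analysis on D and B:
  D=1, B=1: remaining (A,C,E,F,G) ∈ {(0,0,0,1,0); (0,0,1,1,0); (1,0,0,1,0); (1,0,1,1,0)} — 4.
  D=1, B=0: A free; 3 ways for (C,E,F,G) × 2^1 = 6.
  D=0, B=1: a clause becomes empty — 0.
  D=0, B=0: a clause becomes empty — 0.
Total: 4 + 6 + 0 + 0 = 10.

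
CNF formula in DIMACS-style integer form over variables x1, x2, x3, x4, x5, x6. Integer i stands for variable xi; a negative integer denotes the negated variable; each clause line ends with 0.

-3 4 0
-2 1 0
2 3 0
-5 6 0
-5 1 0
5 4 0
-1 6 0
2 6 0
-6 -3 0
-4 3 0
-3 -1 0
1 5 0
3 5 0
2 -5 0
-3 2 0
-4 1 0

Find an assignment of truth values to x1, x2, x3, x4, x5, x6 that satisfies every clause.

Try x1 = True.
  then x6 is forced to True.
  then x3 is forced to False.
  then x2 is forced to True.
  then x4 is forced to False.
  then x5 is forced to True.
Every clause has at least one true literal under this assignment.

x1 = T, x2 = T, x3 = F, x4 = F, x5 = T, x6 = T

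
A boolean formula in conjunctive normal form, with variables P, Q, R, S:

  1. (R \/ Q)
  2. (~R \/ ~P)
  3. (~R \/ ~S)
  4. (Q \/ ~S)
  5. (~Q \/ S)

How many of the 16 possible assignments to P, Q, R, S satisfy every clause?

Satisfying assignments:
  P=0 Q=0 R=1 S=0
  P=0 Q=1 R=0 S=1
  P=1 Q=1 R=0 S=1
That's 3 in total.

3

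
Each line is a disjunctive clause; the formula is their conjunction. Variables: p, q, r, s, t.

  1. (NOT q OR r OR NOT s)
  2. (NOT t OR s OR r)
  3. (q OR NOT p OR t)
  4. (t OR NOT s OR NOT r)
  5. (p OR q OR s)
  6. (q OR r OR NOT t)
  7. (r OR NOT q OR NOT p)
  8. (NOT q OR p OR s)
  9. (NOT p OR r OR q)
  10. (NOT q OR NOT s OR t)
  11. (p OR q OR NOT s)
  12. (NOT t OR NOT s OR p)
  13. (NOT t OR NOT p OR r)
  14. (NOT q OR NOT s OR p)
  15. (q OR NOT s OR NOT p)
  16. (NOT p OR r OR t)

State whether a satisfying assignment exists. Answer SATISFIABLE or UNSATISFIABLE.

Branch on p: take p = True.
Set q = True and propagate.
  then r is forced to True.
Set s = False and propagate.
t is now unconstrained; take t = True.
Every clause has at least one true literal under this assignment.
So p=T  q=T  r=T  s=F  t=T is a satisfying assignment.

SATISFIABLE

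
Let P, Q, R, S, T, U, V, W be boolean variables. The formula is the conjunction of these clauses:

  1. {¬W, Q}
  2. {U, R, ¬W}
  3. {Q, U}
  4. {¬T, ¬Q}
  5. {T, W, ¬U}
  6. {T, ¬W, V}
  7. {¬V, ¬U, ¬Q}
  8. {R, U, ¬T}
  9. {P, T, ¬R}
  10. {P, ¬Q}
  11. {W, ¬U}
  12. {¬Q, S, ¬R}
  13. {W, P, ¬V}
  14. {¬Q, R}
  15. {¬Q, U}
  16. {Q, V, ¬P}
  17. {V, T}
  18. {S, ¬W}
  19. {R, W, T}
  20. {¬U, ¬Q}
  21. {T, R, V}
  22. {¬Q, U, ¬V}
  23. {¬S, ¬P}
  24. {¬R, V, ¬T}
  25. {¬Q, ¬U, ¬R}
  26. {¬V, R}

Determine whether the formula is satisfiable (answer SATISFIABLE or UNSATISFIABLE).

Q = True:
  propagation gives T=False, P=True, R=True, S=True; an empty clause results — contradiction.
Q = False:
  propagation gives W=False, U=True; an empty clause results — contradiction.
Every branch closes, so no satisfying assignment exists.

UNSATISFIABLE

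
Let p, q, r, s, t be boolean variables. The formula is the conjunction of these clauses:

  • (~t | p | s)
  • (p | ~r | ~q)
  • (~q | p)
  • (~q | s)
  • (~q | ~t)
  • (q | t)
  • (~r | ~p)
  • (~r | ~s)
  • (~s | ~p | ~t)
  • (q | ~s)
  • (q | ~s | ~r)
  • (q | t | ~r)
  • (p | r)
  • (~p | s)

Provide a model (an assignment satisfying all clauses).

p=T, q=T, r=F, s=T, t=F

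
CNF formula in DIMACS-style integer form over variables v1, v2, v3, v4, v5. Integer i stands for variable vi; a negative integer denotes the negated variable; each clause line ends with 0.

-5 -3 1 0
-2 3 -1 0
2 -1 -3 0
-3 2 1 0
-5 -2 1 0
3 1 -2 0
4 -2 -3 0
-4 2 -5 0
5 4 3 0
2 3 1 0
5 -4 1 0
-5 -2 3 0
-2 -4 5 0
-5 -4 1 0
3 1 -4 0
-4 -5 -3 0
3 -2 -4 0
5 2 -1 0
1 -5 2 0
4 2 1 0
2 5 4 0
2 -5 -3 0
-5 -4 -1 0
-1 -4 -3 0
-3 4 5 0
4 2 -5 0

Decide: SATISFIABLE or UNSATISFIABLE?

UNSATISFIABLE

v2 = True:
  v3 = True:
    propagation gives v4=True, v5=True; an empty clause results — contradiction.
  v3 = False:
    propagation gives v1=False; an empty clause results — contradiction.
v2 = False:
  v5 = True:
    propagation gives v4=False; an empty clause results — contradiction.
  v5 = False:
    propagation gives v1=False, v3=False; an empty clause results — contradiction.
Every branch closes, so no satisfying assignment exists.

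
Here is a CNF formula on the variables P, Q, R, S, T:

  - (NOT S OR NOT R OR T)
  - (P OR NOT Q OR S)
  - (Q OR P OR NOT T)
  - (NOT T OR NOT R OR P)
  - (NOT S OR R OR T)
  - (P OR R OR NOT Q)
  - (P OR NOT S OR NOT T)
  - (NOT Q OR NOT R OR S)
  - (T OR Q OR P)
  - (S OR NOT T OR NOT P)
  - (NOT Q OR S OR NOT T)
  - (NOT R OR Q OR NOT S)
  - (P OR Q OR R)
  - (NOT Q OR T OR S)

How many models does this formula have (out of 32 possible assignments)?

5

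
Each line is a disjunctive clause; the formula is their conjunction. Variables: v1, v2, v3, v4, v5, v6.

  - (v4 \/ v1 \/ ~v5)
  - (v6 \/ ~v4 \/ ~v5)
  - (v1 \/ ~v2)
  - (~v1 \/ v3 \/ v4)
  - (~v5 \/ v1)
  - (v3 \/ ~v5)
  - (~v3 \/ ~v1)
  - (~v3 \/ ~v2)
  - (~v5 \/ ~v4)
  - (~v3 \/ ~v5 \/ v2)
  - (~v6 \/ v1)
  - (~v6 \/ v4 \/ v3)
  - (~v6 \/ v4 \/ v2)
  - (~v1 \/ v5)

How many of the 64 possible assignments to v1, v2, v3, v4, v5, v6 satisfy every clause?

4

The models are:
  v1=F v2=F v3=F v4=F v5=F v6=F
  v1=F v2=F v3=F v4=T v5=F v6=F
  v1=F v2=F v3=T v4=F v5=F v6=F
  v1=F v2=F v3=T v4=T v5=F v6=F
Count: 4.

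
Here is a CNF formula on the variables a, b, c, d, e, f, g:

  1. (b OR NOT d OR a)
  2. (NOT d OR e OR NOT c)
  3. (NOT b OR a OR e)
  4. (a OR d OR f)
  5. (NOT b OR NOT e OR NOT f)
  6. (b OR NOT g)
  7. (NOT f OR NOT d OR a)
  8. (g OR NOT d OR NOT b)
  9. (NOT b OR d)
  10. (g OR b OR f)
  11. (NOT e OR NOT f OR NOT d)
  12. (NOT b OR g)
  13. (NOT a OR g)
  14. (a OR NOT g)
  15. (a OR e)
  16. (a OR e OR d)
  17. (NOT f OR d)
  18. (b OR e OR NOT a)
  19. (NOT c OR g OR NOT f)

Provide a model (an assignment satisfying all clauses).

a=1  b=1  c=0  d=1  e=0  f=1  g=1

Check each clause:
  1. (b OR a OR NOT d) — a is true.
  2. (NOT c OR NOT d OR e) — NOT c is true.
  3. (NOT b OR e OR a) — a is true.
  4. (a OR f OR d) — a is true.
  5. (NOT e OR NOT b OR NOT f) — NOT e is true.
  6. (NOT g OR b) — b is true.
  7. (NOT d OR NOT f OR a) — a is true.
  8. (NOT d OR NOT b OR g) — g is true.
  9. (d OR NOT b) — d is true.
  10. (f OR g OR b) — b is true.
  11. (NOT e OR NOT f OR NOT d) — NOT e is true.
  12. (NOT b OR g) — g is true.
  13. (g OR NOT a) — g is true.
  14. (a OR NOT g) — a is true.
  15. (a OR e) — a is true.
  16. (a OR d OR e) — a is true.
  17. (d OR NOT f) — d is true.
  18. (NOT a OR b OR e) — b is true.
  19. (NOT c OR g OR NOT f) — NOT c is true.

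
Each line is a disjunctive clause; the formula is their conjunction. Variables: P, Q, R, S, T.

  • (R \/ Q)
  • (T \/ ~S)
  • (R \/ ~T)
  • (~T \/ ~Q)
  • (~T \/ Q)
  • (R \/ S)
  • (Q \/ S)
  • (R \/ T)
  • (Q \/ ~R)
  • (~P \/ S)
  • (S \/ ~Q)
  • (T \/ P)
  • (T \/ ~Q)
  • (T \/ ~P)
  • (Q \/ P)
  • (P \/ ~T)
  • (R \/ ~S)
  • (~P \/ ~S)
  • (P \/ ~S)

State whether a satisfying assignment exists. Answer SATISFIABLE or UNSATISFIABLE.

UNSATISFIABLE

T = True:
  propagation gives R=True, Q=False; an empty clause results — contradiction.
T = False:
  propagation gives S=False, R=True, Q=True; an empty clause results — contradiction.
Every branch closes, so no satisfying assignment exists.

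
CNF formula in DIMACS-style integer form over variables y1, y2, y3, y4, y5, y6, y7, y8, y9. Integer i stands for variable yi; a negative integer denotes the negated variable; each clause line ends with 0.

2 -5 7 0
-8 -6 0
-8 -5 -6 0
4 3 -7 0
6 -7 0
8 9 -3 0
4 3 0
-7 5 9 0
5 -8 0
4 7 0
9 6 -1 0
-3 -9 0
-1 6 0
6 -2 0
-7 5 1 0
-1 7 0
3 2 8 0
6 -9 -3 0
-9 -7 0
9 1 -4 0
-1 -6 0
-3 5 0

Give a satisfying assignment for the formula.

y1=False  y2=True  y3=False  y4=True  y5=True  y6=True  y7=False  y8=False  y9=True

Set y1 = False and propagate.
Branch on y2: take y2 = True.
  then y6 is forced to True.
  then y8 is forced to False.
The remaining clauses are satisfied by y3 = False, y4 = True, y5 = True, y7 = False, y9 = True.
Every clause has at least one true literal under this assignment.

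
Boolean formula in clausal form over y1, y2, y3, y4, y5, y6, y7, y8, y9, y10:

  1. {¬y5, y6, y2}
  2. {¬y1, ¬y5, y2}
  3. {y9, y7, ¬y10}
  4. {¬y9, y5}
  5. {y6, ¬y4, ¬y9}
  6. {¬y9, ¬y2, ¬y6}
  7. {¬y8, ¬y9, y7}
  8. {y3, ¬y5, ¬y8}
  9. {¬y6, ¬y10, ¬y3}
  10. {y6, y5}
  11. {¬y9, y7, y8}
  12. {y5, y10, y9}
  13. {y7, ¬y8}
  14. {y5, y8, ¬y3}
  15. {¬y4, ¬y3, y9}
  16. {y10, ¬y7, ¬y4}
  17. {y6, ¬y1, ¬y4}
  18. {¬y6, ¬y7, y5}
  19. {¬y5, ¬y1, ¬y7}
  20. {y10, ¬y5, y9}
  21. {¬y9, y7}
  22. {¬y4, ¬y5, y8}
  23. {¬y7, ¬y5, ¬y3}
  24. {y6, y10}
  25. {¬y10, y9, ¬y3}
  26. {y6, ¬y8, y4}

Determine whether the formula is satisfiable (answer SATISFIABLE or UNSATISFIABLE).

SATISFIABLE

y1 occurs only negated in the remaining clauses — set y1 = False.
Set y2 = True and propagate.
Set y3 = False and propagate.
The remaining clauses are satisfied by y4 = False, y5 = True, y6 = False, y7 = True, y8 = False, y9 = False, y10 = True.
So y1=F, y2=T, y3=F, y4=F, y5=T, y6=F, y7=T, y8=F, y9=F, y10=T is a satisfying assignment.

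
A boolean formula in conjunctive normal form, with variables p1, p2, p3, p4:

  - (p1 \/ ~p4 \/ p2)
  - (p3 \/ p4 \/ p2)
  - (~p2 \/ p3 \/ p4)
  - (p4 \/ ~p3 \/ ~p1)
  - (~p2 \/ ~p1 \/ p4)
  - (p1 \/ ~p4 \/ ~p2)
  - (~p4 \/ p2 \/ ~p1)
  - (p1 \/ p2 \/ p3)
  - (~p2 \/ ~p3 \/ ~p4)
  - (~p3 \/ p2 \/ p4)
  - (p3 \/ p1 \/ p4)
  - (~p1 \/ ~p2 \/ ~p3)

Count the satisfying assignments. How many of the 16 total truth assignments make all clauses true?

Satisfying assignments:
  p1=0 p2=1 p3=1 p4=0
  p1=1 p2=1 p3=0 p4=1
Count: 2.

2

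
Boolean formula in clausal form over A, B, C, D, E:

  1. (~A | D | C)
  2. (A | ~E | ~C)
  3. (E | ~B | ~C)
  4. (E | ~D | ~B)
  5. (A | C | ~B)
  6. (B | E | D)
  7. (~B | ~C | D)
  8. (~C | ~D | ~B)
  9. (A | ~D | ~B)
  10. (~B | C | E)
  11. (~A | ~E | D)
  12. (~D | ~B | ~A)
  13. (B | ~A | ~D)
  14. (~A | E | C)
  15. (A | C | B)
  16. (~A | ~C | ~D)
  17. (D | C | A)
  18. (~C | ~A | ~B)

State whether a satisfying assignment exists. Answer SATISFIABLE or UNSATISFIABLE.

Set A = False and propagate.
Set B = False and propagate.
  then C is forced to True.
  then E is forced to False.
  then D is forced to True.
So A=0, B=0, C=1, D=1, E=0 is a satisfying assignment.

SATISFIABLE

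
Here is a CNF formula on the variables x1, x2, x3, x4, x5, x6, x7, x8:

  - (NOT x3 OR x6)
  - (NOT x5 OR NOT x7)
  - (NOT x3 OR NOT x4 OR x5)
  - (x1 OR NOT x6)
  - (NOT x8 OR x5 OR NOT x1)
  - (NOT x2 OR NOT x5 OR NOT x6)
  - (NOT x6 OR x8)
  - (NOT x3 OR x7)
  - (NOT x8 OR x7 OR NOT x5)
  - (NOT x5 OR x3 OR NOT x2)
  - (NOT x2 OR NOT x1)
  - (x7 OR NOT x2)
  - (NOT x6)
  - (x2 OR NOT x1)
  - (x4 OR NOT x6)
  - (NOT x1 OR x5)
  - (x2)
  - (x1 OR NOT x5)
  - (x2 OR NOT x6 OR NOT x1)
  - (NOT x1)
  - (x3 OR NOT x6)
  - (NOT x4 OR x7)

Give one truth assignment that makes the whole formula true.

x1=F, x2=T, x3=F, x4=T, x5=F, x6=F, x7=T, x8=F

Check each clause:
  1. (x6 OR NOT x3) — NOT x3 is true.
  2. (NOT x5 OR NOT x7) — NOT x5 is true.
  3. (x5 OR NOT x4 OR NOT x3) — NOT x3 is true.
  4. (NOT x6 OR x1) — NOT x6 is true.
  5. (x5 OR NOT x1 OR NOT x8) — NOT x8 is true.
  6. (NOT x2 OR NOT x5 OR NOT x6) — NOT x6 is true.
  7. (NOT x6 OR x8) — NOT x6 is true.
  8. (x7 OR NOT x3) — NOT x3 is true.
  9. (NOT x5 OR x7 OR NOT x8) — NOT x8 is true.
  10. (NOT x2 OR x3 OR NOT x5) — NOT x5 is true.
  11. (NOT x2 OR NOT x1) — NOT x1 is true.
  12. (NOT x2 OR x7) — x7 is true.
  13. (NOT x6) — NOT x6 is true.
  14. (x2 OR NOT x1) — x2 is true.
  15. (x4 OR NOT x6) — NOT x6 is true.
  16. (NOT x1 OR x5) — NOT x1 is true.
  17. (x2) — x2 is true.
  18. (NOT x5 OR x1) — NOT x5 is true.
  19. (x2 OR NOT x6 OR NOT x1) — x2 is true.
  20. (NOT x1) — NOT x1 is true.
  21. (x3 OR NOT x6) — NOT x6 is true.
  22. (x7 OR NOT x4) — x7 is true.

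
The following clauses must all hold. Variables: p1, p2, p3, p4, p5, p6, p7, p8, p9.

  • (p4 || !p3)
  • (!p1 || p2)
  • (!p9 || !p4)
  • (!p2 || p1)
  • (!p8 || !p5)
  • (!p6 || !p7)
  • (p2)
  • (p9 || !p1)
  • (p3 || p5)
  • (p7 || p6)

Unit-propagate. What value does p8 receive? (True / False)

False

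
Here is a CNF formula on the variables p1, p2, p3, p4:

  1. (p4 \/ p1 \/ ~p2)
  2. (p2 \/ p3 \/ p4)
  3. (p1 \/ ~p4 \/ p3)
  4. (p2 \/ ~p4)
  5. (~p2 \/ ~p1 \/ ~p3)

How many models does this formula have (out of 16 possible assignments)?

5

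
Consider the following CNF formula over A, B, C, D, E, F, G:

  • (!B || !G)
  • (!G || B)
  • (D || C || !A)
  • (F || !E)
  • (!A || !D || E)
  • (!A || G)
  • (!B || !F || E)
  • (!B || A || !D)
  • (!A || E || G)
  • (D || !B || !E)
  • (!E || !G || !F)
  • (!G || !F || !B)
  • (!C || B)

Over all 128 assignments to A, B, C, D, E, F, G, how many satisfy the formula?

8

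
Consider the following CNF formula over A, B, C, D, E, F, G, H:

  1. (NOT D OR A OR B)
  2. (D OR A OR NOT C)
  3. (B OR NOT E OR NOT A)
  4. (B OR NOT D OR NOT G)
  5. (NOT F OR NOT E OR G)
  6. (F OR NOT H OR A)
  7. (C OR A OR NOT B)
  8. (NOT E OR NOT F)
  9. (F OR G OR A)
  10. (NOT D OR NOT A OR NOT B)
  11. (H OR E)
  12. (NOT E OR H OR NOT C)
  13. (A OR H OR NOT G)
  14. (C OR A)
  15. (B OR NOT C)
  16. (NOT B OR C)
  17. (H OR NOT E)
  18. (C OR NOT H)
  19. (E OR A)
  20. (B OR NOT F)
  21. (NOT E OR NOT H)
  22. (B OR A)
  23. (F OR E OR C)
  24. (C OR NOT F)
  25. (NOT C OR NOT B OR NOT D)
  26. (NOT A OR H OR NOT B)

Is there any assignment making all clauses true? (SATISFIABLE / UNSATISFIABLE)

SATISFIABLE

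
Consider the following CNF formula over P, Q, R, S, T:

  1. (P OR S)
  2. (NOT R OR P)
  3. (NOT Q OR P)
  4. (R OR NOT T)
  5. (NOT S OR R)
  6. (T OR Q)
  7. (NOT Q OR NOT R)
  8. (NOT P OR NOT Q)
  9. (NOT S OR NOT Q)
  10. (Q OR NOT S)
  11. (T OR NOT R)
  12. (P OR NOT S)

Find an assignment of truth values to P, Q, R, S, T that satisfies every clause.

Branch on P: take P = True.
  then Q is forced to False.
  then T is forced to True.
  then R is forced to True.
  then S is forced to False.
Every clause has at least one true literal under this assignment.

P=T, Q=F, R=T, S=F, T=T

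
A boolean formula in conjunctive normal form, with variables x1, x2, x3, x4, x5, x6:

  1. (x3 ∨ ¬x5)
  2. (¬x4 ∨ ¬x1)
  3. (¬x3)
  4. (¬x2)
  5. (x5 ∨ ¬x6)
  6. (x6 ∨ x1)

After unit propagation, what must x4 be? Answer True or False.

(¬x3) stands alone — x3 = False.
In (x3 ∨ ¬x5), x3 is now false; ¬x5 must hold, so x5 = False.
Unit clause (¬x2) sets x2 = False.
(x5 ∨ ¬x6) with x5 = False leaves only ¬x6, so x6 = False.
From (x1 ∨ x6) and x6 = False: x1 = True.
In (¬x1 ∨ ¬x4), ¬x1 is now false; ¬x4 must hold, so x4 = False.

False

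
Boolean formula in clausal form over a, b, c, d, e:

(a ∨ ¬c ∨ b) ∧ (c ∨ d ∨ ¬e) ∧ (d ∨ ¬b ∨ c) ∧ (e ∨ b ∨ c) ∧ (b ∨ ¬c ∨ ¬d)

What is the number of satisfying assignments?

Case analysis on c and b:
  c=T, b=T: a, d, e free → 2^3 = 8.
  c=T, b=F: remaining (a,d,e) ∈ {(T,F,F); (T,F,T)} — 2.
  c=F, b=T: remaining (a,d,e) ∈ {(F,T,F); (F,T,T); (T,T,F); (T,T,T)} — 4.
  c=F, b=F: remaining (a,d,e) ∈ {(F,T,T); (T,T,T)} — 2.
Total: 8 + 2 + 4 + 2 = 16.

16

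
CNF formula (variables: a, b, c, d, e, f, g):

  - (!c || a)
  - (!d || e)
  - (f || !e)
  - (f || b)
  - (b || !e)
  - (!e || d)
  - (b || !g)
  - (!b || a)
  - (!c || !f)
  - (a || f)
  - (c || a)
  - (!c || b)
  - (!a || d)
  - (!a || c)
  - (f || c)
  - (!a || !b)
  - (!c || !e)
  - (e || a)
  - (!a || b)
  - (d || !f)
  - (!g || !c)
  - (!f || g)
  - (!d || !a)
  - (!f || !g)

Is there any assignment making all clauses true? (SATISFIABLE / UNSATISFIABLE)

UNSATISFIABLE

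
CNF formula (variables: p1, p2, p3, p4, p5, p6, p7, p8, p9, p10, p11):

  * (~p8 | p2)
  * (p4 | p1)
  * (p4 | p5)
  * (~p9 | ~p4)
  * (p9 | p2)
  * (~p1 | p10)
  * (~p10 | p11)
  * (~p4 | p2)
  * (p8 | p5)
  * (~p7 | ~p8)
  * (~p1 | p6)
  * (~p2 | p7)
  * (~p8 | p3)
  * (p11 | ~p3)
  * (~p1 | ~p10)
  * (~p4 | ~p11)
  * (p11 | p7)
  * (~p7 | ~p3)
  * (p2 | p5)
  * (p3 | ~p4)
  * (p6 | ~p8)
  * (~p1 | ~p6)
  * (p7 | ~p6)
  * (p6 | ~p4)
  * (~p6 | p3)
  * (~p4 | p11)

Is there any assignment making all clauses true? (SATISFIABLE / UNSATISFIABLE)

UNSATISFIABLE

p4 = True:
  propagation gives p9=False, p2=True, p7=True, p8=False; an empty clause results — contradiction.
p4 = False:
  propagation gives p1=True, p5=True, p10=True; an empty clause results — contradiction.
Every branch closes, so no satisfying assignment exists.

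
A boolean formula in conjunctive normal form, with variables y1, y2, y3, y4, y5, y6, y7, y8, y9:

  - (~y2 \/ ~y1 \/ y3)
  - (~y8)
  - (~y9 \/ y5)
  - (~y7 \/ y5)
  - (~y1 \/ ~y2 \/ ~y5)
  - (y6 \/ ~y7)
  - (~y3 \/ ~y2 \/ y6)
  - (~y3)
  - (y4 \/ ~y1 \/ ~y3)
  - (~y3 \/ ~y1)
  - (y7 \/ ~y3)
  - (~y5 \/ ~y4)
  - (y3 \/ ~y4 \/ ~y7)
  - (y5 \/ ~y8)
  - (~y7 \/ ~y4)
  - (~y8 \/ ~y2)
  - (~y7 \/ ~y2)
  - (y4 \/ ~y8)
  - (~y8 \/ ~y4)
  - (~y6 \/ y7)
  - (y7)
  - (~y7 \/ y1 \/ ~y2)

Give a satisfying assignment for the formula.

y1 = False, y2 = False, y3 = False, y4 = False, y5 = True, y6 = True, y7 = True, y8 = False, y9 = True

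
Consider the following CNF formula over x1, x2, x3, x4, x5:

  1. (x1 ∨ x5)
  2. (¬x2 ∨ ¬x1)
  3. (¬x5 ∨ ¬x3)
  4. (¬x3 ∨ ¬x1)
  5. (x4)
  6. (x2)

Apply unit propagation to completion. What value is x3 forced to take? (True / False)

(x4) is a unit clause: x4 = True.
Unit clause (x2) sets x2 = True.
From (¬x1 ∨ ¬x2) and x2 = True: x1 = False.
(x5 ∨ x1) with x1 = False leaves only x5, so x5 = True.
In (¬x5 ∨ ¬x3), ¬x5 is now false; ¬x3 must hold, so x3 = False.

False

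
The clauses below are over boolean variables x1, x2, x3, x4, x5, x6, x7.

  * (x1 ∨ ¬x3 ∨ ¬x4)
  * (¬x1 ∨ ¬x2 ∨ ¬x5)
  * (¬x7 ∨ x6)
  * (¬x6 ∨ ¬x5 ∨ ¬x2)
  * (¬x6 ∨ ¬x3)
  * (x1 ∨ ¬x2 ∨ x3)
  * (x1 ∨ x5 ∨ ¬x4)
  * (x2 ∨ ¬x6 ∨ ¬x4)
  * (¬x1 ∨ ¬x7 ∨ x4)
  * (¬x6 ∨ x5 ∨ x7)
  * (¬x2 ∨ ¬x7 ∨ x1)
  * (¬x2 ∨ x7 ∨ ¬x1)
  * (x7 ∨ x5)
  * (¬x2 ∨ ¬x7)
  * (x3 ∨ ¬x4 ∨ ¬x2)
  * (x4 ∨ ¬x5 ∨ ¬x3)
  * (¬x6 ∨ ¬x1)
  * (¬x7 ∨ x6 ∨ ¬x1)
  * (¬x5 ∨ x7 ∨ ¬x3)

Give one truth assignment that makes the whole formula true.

x1=False, x2=False, x3=False, x4=False, x5=True, x6=True, x7=False

Branch on x1: take x1 = False.
Branch on x2: take x2 = False.
Try x3 = False.
The remaining clauses are satisfied by x4 = False, x5 = True, x6 = True, x7 = False.
Every clause has at least one true literal under this assignment.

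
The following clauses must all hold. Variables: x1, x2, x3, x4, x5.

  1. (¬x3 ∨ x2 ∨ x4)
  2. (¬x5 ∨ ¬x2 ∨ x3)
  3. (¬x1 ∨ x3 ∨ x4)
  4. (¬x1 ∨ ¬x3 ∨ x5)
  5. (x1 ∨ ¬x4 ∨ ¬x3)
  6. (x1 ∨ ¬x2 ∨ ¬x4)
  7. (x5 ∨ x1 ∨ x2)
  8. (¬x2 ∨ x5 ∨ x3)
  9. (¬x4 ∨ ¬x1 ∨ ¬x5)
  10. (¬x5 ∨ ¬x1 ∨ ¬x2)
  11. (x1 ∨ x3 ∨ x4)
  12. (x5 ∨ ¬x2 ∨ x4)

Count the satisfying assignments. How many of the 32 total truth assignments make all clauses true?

3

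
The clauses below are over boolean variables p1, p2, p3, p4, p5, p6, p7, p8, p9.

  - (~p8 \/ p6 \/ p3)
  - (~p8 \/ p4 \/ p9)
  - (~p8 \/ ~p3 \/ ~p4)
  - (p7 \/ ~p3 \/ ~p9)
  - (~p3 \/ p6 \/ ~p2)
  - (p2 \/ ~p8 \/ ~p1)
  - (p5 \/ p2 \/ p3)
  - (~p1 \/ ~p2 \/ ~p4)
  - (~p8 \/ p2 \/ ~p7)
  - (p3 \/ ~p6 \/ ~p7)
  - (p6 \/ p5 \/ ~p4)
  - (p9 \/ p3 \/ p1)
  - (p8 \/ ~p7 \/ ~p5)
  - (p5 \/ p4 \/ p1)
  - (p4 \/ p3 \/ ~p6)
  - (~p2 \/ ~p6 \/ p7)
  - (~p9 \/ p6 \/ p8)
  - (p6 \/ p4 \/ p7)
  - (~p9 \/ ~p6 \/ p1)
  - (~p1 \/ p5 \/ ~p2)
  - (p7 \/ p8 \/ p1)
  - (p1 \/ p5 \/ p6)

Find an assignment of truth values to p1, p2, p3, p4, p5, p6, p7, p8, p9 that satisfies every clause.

p1=T  p2=F  p3=F  p4=T  p5=T  p6=T  p7=F  p8=F  p9=F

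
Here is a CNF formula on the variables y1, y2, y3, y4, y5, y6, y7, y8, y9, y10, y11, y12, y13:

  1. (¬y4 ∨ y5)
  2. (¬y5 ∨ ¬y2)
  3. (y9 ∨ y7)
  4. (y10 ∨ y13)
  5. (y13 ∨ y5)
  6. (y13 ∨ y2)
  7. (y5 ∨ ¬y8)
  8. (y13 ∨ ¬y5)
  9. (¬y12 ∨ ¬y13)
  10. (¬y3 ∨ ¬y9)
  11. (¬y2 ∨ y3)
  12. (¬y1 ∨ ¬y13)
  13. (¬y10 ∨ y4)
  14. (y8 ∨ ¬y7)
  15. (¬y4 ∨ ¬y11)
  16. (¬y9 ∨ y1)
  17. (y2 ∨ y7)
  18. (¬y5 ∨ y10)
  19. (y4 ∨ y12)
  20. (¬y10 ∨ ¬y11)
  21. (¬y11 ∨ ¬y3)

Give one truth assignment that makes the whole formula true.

y1=F  y2=F  y3=F  y4=T  y5=T  y6=T  y7=T  y8=T  y9=F  y10=T  y11=F  y12=F  y13=T

y11 occurs only negated in the remaining clauses — set y11 = False.
Branch on y1: take y1 = False.
  then y9 is forced to False.
  then y7 is forced to True.
  then y8 is forced to True.
  then y5 is forced to True.
  then y2 is forced to False.
  then y13 is forced to True.
  then y12 is forced to False.
  then y10 is forced to True.
  then y4 is forced to True.
y3, y6 are now unconstrained; take y3 = False, y6 = True.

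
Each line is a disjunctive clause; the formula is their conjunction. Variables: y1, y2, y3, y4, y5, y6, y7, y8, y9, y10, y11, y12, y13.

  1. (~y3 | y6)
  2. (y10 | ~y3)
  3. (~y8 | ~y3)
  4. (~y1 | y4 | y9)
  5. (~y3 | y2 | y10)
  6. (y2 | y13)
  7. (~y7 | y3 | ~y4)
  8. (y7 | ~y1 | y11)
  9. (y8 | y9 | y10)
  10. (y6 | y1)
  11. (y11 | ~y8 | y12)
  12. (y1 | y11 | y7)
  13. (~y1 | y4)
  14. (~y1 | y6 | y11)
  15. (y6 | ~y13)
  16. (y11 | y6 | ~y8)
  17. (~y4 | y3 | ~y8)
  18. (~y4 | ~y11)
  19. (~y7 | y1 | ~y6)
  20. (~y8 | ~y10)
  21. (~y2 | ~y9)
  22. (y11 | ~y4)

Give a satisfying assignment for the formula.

Set y1 = False and propagate.
  then y6 is forced to True.
  then y7 is forced to False.
  then y11 is forced to True.
  then y4 is forced to False.
Set y2 = False and propagate.
  then y13 is forced to True.
Set y3 = False and propagate.
For the remaining variables, y5 = True, y8 = False, y9 = True, y10 = True, y12 = False works.
Every clause has at least one true literal under this assignment.

y1 = F, y2 = F, y3 = F, y4 = F, y5 = T, y6 = T, y7 = F, y8 = F, y9 = T, y10 = T, y11 = T, y12 = F, y13 = T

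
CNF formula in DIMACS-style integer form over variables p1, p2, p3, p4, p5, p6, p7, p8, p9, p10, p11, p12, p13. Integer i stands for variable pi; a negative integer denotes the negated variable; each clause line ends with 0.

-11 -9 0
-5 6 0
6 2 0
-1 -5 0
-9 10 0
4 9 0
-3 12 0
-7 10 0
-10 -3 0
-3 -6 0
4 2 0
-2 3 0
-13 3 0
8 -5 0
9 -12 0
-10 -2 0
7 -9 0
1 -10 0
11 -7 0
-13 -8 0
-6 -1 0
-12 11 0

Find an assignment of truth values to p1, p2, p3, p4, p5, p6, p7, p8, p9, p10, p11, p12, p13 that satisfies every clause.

p1 = 0  p2 = 0  p3 = 0  p4 = 1  p5 = 1  p6 = 1  p7 = 0  p8 = 1  p9 = 0  p10 = 0  p11 = 0  p12 = 0  p13 = 0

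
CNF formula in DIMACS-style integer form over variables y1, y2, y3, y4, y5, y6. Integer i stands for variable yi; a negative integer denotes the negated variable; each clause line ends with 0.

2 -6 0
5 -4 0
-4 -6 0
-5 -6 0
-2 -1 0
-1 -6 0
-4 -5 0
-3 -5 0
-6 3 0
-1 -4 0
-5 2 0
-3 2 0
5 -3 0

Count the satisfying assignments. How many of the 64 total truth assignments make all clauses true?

4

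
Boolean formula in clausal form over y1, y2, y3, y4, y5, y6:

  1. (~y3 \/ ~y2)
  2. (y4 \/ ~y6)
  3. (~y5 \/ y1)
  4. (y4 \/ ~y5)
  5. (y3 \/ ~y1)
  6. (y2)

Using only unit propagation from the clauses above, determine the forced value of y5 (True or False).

False

(y2) is a unit clause: y2 = True.
(~y2 \/ ~y3) with y2 = True leaves only ~y3, so y3 = False.
(~y1 \/ y3): since y3 = False, the clause reduces to (~y1). y1 = False.
(y1 \/ ~y5) with y1 = False leaves only ~y5, so y5 = False.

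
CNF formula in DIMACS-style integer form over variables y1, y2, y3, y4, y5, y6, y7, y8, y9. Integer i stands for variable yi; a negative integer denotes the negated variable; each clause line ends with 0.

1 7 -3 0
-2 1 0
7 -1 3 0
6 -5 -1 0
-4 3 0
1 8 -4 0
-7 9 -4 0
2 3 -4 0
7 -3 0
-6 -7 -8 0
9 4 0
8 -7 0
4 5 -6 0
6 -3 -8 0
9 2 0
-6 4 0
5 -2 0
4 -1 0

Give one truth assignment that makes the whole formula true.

y1=False, y2=False, y3=False, y4=False, y5=True, y6=False, y7=False, y8=True, y9=True

Pure literal: y9 appears only positively; assign y9 = True.
Branch on y1: take y1 = False.
  then y2 is forced to False.
Branch on y3: take y3 = False.
  then y4 is forced to False.
  then y6 is forced to False.
Set y7 = False and propagate.
y5, y8 are now unconstrained; take y5 = True, y8 = True.
Every clause has at least one true literal under this assignment.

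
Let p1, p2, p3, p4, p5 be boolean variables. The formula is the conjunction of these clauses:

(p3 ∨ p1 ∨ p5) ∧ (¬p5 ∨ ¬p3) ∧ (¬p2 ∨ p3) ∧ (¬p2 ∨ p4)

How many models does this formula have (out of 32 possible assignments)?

12

Case analysis on p3 and p2:
  p3=T, p2=T: remaining (p1,p4,p5) ∈ {(F,T,F); (T,T,F)} — 2.
  p3=T, p2=F: remaining (p1,p4,p5) ∈ {(F,F,F); (F,T,F); (T,F,F); (T,T,F)} — 4.
  p3=F, p2=T: a clause becomes empty — 0.
  p3=F, p2=F: p4 free; 3 ways for (p1,p5) × 2^1 = 6.
Total: 2 + 4 + 0 + 6 = 12.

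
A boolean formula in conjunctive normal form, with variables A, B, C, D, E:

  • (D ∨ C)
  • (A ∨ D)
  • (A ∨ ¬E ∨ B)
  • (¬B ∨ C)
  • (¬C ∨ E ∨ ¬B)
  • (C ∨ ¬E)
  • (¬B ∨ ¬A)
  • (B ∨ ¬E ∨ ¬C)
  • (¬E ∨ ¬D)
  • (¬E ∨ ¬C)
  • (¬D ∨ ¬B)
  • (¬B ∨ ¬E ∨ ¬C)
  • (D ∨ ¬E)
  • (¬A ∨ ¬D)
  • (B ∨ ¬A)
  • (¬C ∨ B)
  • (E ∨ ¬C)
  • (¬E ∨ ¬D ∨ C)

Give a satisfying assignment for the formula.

A=False, B=False, C=False, D=True, E=False

Check each clause:
  1. (C ∨ D) — D is true.
  2. (D ∨ A) — D is true.
  3. (¬E ∨ A ∨ B) — ¬E is true.
  4. (¬B ∨ C) — ¬B is true.
  5. (E ∨ ¬B ∨ ¬C) — ¬C is true.
  6. (C ∨ ¬E) — ¬E is true.
  7. (¬B ∨ ¬A) — ¬A is true.
  8. (¬E ∨ ¬C ∨ B) — ¬E is true.
  9. (¬E ∨ ¬D) — ¬E is true.
  10. (¬E ∨ ¬C) — ¬E is true.
  11. (¬D ∨ ¬B) — ¬B is true.
  12. (¬B ∨ ¬E ∨ ¬C) — ¬E is true.
  13. (¬E ∨ D) — ¬E is true.
  14. (¬A ∨ ¬D) — ¬A is true.
  15. (¬A ∨ B) — ¬A is true.
  16. (¬C ∨ B) — ¬C is true.
  17. (E ∨ ¬C) — ¬C is true.
  18. (C ∨ ¬D ∨ ¬E) — ¬E is true.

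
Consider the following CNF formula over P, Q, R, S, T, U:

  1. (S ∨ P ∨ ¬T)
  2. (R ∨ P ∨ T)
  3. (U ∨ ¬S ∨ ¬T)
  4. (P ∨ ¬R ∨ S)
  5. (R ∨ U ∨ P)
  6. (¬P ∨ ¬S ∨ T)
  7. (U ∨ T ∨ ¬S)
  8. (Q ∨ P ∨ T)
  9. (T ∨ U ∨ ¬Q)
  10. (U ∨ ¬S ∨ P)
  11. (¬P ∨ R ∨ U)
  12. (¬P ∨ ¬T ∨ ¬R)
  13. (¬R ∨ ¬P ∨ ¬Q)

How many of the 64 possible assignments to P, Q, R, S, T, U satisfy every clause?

Split on P, then T.
  P=T, T=T: remaining (Q,R,S,U) ∈ {(F,F,F,T); (F,F,T,T); (T,F,F,T); (T,F,T,T)} — 4.
  P=T, T=F: remaining (Q,R,S,U) ∈ {(F,F,F,T); (F,T,F,F); (F,T,F,T); (T,F,F,T)} — 4.
  P=F, T=T: remaining (Q,R,S,U) ∈ {(F,F,T,T); (F,T,T,T); (T,F,T,T); (T,T,T,T)} — 4.
  P=F, T=F: remaining (Q,R,S,U) ∈ {(T,T,T,T)} — 1.
Total: 4 + 4 + 4 + 1 = 13.

13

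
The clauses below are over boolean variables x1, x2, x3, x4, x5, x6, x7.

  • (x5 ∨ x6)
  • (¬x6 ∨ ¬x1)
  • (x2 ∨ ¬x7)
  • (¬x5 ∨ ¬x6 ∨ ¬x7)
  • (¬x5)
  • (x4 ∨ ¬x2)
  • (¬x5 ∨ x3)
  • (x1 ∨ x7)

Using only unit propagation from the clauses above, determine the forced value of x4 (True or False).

(¬x5) stands alone — x5 = False.
(x5 ∨ x6) with x5 = False leaves only x6, so x6 = True.
In (¬x1 ∨ ¬x6), ¬x6 is now false; ¬x1 must hold, so x1 = False.
(x1 ∨ x7): since x1 = False, the clause reduces to (x7). x7 = True.
(x2 ∨ ¬x7) with x7 = True leaves only x2, so x2 = True.
From (x4 ∨ ¬x2) and x2 = True: x4 = True.

True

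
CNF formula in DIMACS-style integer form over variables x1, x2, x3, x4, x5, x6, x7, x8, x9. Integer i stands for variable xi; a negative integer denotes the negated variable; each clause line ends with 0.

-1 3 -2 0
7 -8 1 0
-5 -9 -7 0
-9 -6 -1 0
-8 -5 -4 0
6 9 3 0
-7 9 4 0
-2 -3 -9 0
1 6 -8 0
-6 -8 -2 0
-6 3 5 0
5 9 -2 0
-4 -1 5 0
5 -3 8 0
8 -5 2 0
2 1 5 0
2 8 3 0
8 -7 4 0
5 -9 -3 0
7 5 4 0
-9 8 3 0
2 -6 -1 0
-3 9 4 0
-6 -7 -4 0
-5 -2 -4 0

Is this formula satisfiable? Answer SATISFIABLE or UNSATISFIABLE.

SATISFIABLE

Set x1 = True and propagate.
The remaining clauses are satisfied by x2 = False, x3 = False, x4 = False, x5 = True, x6 = False, x7 = False, x8 = True, x9 = True.
Every clause has at least one true literal under this assignment.
So x1=True, x2=False, x3=False, x4=False, x5=True, x6=False, x7=False, x8=True, x9=True is a satisfying assignment.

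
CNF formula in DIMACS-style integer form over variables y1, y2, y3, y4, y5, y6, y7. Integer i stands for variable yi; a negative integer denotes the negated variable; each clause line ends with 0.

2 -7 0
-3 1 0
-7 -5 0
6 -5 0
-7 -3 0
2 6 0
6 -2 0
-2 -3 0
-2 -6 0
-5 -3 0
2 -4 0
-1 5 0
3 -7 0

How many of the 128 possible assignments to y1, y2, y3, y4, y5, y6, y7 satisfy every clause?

3

Satisfying assignments:
  y1=0 y2=0 y3=0 y4=0 y5=0 y6=1 y7=0
  y1=0 y2=0 y3=0 y4=0 y5=1 y6=1 y7=0
  y1=1 y2=0 y3=0 y4=0 y5=1 y6=1 y7=0
That's 3 in total.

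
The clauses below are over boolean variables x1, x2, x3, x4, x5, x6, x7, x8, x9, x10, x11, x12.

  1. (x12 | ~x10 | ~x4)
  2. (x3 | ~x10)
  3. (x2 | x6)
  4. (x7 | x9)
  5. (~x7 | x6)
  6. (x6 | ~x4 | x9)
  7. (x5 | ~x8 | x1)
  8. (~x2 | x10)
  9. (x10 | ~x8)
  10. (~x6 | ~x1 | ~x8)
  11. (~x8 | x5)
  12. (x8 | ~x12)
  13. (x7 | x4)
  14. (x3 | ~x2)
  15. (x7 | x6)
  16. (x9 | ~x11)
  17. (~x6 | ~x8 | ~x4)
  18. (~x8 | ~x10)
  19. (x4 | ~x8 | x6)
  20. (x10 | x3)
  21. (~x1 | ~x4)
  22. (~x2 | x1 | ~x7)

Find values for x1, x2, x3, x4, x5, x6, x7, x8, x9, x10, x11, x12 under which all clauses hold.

x3 occurs only positively in the remaining clauses — set x3 = True.
Pure literal: x9 appears only positively; assign x9 = True.
Try x1 = False.
Branch on x2: take x2 = False.
  then x6 is forced to True.
For the remaining variables, x4 = False, x5 = False, x7 = True, x8 = False, x10 = True, x11 = True, x12 = False works.
Every clause has at least one true literal under this assignment.

x1=False, x2=False, x3=True, x4=False, x5=False, x6=True, x7=True, x8=False, x9=True, x10=True, x11=True, x12=False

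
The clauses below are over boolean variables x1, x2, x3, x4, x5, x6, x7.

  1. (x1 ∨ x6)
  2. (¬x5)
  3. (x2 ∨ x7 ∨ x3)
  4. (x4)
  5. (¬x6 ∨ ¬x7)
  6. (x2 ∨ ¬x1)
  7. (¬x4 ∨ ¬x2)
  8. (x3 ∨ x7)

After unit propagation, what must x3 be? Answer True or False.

True

(¬x5) is a unit clause: x5 = False.
(x4) stands alone — x4 = True.
In (¬x4 ∨ ¬x2), ¬x4 is now false; ¬x2 must hold, so x2 = False.
(¬x1 ∨ x2): since x2 = False, the clause reduces to (¬x1). x1 = False.
(x1 ∨ x6) with x1 = False leaves only x6, so x6 = True.
In (¬x7 ∨ ¬x6), ¬x6 is now false; ¬x7 must hold, so x7 = False.
(x2 ∨ x7 ∨ x3) with x2 = False, x7 = False leaves only x3, so x3 = True.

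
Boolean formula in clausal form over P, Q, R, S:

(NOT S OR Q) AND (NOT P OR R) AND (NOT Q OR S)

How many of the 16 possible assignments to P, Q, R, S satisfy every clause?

6

The models are:
  P=F Q=F R=F S=F
  P=F Q=F R=T S=F
  P=F Q=T R=F S=T
  P=F Q=T R=T S=T
  P=T Q=F R=T S=F
  P=T Q=T R=T S=T
Count: 6.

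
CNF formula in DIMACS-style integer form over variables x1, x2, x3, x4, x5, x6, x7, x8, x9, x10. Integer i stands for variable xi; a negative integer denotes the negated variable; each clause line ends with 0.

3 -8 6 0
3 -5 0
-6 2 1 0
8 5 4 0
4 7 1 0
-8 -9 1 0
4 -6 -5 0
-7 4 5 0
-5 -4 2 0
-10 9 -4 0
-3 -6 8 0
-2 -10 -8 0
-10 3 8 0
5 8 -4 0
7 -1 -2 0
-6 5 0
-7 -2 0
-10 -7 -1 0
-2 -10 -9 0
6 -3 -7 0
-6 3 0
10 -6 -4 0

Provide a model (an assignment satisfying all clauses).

x1 = False, x2 = False, x3 = True, x4 = True, x5 = False, x6 = False, x7 = False, x8 = True, x9 = False, x10 = False

Check each clause:
  1. (x3 ∨ x6 ∨ ¬x8) — x3 is true.
  2. (x3 ∨ ¬x5) — x3 is true.
  3. (x2 ∨ x1 ∨ ¬x6) — ¬x6 is true.
  4. (x4 ∨ x8 ∨ x5) — x8 is true.
  5. (x7 ∨ x1 ∨ x4) — x4 is true.
  6. (x1 ∨ ¬x9 ∨ ¬x8) — ¬x9 is true.
  7. (x4 ∨ ¬x6 ∨ ¬x5) — ¬x6 is true.
  8. (¬x7 ∨ x4 ∨ x5) — ¬x7 is true.
  9. (x2 ∨ ¬x4 ∨ ¬x5) — ¬x5 is true.
  10. (x9 ∨ ¬x4 ∨ ¬x10) — ¬x10 is true.
  11. (¬x6 ∨ ¬x3 ∨ x8) — x8 is true.
  12. (¬x10 ∨ ¬x2 ∨ ¬x8) — ¬x2 is true.
  13. (x3 ∨ ¬x10 ∨ x8) — x8 is true.
  14. (¬x4 ∨ x8 ∨ x5) — x8 is true.
  15. (x7 ∨ ¬x1 ∨ ¬x2) — ¬x2 is true.
  16. (x5 ∨ ¬x6) — ¬x6 is true.
  17. (¬x7 ∨ ¬x2) — ¬x7 is true.
  18. (¬x7 ∨ ¬x1 ∨ ¬x10) — ¬x7 is true.
  19. (¬x10 ∨ ¬x2 ∨ ¬x9) — ¬x2 is true.
  20. (¬x3 ∨ ¬x7 ∨ x6) — ¬x7 is true.
  21. (¬x6 ∨ x3) — ¬x6 is true.
  22. (¬x4 ∨ ¬x6 ∨ x10) — ¬x6 is true.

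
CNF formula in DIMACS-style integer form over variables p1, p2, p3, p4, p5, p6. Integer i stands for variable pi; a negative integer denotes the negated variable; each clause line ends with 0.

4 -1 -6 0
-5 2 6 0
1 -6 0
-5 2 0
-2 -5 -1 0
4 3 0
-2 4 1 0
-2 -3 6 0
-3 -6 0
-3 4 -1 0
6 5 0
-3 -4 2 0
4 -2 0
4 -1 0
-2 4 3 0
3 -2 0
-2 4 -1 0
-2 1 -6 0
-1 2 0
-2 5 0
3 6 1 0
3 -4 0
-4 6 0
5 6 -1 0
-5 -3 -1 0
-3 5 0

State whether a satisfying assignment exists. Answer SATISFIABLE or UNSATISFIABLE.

UNSATISFIABLE

p2 = True:
  propagation gives p4=True, p3=True, p6=True; an empty clause results — contradiction.
p2 = False:
  propagation gives p5=False, p6=True, p1=True; an empty clause results — contradiction.
Every branch closes, so no satisfying assignment exists.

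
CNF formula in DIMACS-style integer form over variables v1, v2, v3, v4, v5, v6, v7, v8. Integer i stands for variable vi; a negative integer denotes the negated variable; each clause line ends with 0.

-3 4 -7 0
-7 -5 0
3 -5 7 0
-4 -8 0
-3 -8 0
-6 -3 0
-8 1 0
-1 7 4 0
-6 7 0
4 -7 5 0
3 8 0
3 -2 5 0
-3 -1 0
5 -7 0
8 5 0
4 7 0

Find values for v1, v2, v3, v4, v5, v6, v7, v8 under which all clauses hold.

v1 = F, v2 = T, v3 = T, v4 = T, v5 = T, v6 = F, v7 = F, v8 = F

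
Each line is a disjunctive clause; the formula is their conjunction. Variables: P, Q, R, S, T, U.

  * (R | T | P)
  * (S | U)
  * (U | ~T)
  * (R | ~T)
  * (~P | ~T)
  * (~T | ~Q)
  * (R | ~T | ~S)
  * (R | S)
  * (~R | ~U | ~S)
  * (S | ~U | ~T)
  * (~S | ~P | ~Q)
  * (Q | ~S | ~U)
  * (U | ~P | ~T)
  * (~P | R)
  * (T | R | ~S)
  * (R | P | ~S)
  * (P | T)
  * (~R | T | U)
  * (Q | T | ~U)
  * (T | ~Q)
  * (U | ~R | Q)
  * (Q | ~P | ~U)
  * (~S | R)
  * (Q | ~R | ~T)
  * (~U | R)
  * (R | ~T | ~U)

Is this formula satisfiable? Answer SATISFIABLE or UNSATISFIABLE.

T = True:
  propagation gives U=True, R=True, P=False, Q=False; an empty clause results — contradiction.
T = False:
  propagation gives P=True, R=True, U=True, S=False; an empty clause results — contradiction.
Every branch closes, so no satisfying assignment exists.

UNSATISFIABLE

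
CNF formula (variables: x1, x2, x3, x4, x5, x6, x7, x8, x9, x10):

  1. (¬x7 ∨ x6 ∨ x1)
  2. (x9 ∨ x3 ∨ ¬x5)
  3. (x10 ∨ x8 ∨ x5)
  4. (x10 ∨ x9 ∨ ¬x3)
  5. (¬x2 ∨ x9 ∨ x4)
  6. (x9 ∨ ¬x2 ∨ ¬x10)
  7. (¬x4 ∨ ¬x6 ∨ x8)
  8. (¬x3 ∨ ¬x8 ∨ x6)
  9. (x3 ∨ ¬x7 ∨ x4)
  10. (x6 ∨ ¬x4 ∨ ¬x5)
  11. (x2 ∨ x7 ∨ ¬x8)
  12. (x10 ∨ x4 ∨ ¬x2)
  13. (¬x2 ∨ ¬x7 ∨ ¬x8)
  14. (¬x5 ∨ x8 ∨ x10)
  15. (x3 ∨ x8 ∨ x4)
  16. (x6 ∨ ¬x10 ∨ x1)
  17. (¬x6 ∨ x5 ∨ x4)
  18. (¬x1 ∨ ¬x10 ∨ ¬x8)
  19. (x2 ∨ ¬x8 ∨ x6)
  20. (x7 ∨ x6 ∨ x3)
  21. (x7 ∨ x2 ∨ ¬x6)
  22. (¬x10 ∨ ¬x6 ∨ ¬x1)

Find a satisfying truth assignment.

x1=T  x2=F  x3=T  x4=F  x5=T  x6=F  x7=F  x8=F  x9=T  x10=T

x9 occurs only positively in the remaining clauses — set x9 = True.
Branch on x1: take x1 = True.
Set x2 = False and propagate.
Set x3 = True and propagate.
The remaining clauses are satisfied by x4 = False, x5 = True, x6 = False, x7 = False, x8 = False, x10 = True.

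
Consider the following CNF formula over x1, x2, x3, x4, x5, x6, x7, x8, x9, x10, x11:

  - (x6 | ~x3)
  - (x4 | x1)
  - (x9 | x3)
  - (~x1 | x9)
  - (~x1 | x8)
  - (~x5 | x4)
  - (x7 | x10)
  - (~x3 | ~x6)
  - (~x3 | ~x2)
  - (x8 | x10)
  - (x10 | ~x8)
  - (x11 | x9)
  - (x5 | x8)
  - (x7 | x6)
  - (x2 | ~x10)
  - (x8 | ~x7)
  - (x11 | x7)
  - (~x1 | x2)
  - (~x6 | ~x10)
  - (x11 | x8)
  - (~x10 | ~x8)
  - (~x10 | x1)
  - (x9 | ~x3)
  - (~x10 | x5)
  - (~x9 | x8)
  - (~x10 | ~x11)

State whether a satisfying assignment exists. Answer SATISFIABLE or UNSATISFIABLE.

x10 = True:
  propagation gives x2=True, x3=False, x9=True, x6=False; an empty clause results — contradiction.
x10 = False:
  propagation gives x7=True, x8=True; an empty clause results — contradiction.
Every branch closes, so no satisfying assignment exists.

UNSATISFIABLE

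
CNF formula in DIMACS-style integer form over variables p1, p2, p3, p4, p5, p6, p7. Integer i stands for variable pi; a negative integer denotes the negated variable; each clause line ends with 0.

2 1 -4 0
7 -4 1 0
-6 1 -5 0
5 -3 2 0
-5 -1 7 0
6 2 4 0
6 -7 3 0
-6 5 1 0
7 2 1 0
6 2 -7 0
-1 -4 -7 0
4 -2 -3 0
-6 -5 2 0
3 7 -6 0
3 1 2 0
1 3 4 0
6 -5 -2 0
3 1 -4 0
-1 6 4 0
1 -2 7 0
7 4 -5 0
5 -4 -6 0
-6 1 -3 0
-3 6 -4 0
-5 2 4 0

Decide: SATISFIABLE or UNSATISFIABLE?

Try p1 = True.
Try p2 = True.
Set p3 = False and propagate.
For the remaining variables, p4 = True, p5 = False, p6 = False, p7 = False works.
Every clause has at least one true literal under this assignment.
So p1 = T, p2 = T, p3 = F, p4 = T, p5 = F, p6 = F, p7 = F is a satisfying assignment.

SATISFIABLE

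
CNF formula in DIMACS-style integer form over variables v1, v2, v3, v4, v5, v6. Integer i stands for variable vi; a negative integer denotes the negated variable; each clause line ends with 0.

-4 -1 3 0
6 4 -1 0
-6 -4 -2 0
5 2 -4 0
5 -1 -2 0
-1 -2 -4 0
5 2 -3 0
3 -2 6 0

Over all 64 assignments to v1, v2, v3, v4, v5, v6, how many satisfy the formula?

Split on v2, then v4.
  v2=T, v4=T: remaining (v1,v3,v5,v6) ∈ {(F,T,F,F); (F,T,T,F)} — 2.
  v2=T, v4=F: 8 of the 16 assignments to (v1,v3,v5,v6) work.
  v2=F, v4=T: v6 free; 3 ways for (v1,v3,v5) × 2^1 = 6.
  v2=F, v4=F: 9 of the 16 assignments to (v1,v3,v5,v6) work.
Total: 2 + 8 + 6 + 9 = 25.

25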